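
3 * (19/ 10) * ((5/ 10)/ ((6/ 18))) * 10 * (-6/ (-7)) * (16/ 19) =432/ 7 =61.71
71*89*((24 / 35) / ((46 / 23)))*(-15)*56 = -1819872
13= 13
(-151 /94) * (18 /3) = -453 /47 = -9.64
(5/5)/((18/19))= 19/18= 1.06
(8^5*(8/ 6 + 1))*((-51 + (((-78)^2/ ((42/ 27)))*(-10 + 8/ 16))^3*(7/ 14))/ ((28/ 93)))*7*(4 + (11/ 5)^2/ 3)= -313515095250056038273024/ 1225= -255930690000045745529.00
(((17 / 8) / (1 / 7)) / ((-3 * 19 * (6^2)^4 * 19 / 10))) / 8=-595 / 58208772096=-0.00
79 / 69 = 1.14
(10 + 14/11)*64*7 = 55552/11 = 5050.18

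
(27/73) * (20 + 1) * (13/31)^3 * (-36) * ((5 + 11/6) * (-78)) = 10990.94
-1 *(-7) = 7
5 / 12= 0.42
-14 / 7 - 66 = -68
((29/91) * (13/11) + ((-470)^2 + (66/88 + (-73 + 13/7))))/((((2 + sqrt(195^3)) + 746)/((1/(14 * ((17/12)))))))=-408093810/335913179 + 39789146475 * sqrt(195)/125631528946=3.21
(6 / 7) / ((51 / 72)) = 144 / 119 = 1.21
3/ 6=1/ 2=0.50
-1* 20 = -20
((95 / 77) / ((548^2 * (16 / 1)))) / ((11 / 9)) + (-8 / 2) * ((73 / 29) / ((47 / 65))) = -77243280790475 / 5547028098304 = -13.93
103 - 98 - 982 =-977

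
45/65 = 9/13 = 0.69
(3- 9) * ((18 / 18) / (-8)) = 3 / 4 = 0.75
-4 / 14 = -2 / 7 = -0.29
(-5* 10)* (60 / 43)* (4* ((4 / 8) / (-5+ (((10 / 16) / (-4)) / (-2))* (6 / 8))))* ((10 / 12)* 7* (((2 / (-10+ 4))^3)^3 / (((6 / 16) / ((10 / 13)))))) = -143360000 / 8351122923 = -0.02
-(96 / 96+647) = -648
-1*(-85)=85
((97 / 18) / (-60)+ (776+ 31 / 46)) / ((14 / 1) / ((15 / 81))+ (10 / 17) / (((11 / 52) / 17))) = 212193839 / 33573744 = 6.32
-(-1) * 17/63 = 17/63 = 0.27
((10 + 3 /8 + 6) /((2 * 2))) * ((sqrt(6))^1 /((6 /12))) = 131 * sqrt(6) /16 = 20.06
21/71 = 0.30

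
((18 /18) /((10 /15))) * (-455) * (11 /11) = -1365 /2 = -682.50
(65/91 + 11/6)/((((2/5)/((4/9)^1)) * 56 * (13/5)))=2675/137592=0.02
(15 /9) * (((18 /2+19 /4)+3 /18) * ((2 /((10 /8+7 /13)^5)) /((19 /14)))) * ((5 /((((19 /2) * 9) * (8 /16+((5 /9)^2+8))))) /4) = 11111462835200 /3583817763797871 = 0.00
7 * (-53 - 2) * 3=-1155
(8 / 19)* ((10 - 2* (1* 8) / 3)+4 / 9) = 368 / 171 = 2.15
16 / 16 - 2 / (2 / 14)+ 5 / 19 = -242 / 19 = -12.74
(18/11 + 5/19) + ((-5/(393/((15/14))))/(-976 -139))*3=162368989/85477238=1.90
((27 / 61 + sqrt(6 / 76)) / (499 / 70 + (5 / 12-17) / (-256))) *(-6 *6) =-104509440 / 47179169-1935360 *sqrt(114) / 14695151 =-3.62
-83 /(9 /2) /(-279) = 166 /2511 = 0.07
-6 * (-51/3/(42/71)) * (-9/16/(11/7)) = -10863/176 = -61.72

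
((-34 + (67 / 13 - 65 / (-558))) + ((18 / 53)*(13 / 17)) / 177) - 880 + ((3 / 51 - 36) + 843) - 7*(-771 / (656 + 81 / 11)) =-263188066724729 / 2813835471642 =-93.53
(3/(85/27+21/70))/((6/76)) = 540/49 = 11.02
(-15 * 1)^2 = 225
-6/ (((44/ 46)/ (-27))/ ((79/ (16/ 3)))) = 441531/ 176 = 2508.70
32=32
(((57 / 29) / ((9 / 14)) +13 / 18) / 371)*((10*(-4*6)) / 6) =-39460 / 96831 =-0.41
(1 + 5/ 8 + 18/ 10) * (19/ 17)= 2603/ 680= 3.83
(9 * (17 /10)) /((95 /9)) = 1377 /950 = 1.45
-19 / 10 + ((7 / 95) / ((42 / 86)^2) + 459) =1095037 / 2394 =457.41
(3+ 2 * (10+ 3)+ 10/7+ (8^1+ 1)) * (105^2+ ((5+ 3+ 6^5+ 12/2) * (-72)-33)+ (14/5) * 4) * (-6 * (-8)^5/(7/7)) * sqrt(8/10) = -298384090988544 * sqrt(5)/175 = -3812612062027.81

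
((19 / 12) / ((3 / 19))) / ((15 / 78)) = 4693 / 90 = 52.14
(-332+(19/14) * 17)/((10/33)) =-28545/28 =-1019.46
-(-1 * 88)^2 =-7744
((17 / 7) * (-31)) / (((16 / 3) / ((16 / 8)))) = -1581 / 56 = -28.23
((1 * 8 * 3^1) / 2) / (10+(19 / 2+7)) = 24 / 53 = 0.45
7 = 7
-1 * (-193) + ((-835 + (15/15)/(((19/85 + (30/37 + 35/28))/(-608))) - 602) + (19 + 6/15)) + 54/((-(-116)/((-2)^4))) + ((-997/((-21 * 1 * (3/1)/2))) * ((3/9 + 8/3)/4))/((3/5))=-84222655841/58336110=-1443.75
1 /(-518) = -1 /518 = -0.00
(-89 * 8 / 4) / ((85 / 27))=-4806 / 85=-56.54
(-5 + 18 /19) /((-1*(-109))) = -77 /2071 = -0.04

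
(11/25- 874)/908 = -21839/22700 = -0.96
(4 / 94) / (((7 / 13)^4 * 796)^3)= 23298085122481 / 164052761648669752096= 0.00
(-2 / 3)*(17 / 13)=-34 / 39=-0.87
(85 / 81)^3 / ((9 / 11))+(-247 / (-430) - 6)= -8253855427 / 2056676670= -4.01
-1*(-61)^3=226981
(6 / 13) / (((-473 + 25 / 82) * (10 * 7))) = -246 / 17636255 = -0.00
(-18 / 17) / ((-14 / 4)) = 36 / 119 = 0.30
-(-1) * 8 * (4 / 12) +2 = 14 / 3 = 4.67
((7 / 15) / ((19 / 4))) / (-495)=-28 / 141075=-0.00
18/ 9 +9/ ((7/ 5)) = 59/ 7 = 8.43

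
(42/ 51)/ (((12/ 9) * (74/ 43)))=903/ 2516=0.36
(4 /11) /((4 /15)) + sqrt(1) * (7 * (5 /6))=7.20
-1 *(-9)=9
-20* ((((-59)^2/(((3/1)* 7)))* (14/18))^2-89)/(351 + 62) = -241049600/301077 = -800.62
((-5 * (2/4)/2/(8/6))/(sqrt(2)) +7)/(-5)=-7/5 +3 * sqrt(2)/32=-1.27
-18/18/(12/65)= -65/12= -5.42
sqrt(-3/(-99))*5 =5*sqrt(33)/33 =0.87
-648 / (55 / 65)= -8424 / 11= -765.82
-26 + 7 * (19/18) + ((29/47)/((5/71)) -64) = -312383/4230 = -73.85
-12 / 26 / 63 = -2 / 273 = -0.01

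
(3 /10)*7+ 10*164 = 16421 /10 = 1642.10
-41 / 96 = -0.43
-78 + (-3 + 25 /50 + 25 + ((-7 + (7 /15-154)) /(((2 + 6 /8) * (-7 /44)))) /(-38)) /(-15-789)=-35753161 /458280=-78.02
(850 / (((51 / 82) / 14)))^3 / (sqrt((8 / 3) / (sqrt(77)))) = 12706040292102.57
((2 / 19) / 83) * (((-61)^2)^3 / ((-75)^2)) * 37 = 3812507702714 / 8870625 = 429790.20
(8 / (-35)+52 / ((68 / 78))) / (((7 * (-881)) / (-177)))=6257658 / 3669365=1.71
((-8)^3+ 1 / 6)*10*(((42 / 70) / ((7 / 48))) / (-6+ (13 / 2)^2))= -589632 / 1015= -580.92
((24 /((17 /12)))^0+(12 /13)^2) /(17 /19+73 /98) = 582806 /515957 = 1.13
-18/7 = -2.57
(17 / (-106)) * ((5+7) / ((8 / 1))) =-51 / 212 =-0.24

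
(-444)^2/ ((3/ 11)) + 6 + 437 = 723275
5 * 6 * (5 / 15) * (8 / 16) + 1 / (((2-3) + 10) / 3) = 16 / 3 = 5.33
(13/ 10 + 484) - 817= -3317/ 10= -331.70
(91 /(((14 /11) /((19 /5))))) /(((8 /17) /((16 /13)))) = 3553 /5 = 710.60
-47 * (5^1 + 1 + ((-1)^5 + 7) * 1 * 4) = -1410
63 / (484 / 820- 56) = -12915 / 11359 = -1.14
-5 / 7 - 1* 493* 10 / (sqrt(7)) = -4930* sqrt(7) / 7 - 5 / 7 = -1864.08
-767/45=-17.04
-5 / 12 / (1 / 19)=-95 / 12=-7.92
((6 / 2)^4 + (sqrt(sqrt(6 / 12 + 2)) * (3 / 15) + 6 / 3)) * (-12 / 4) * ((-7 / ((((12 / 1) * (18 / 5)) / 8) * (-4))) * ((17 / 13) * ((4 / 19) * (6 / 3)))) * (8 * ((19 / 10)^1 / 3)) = -79016 / 351-476 * 2^(3 / 4) * 5^(1 / 4) / 1755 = -225.80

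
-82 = -82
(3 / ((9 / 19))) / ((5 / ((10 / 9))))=38 / 27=1.41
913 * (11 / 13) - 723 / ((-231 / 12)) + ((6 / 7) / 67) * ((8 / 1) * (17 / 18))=163011755 / 201201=810.19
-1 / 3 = -0.33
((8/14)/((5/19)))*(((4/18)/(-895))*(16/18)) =-1216/2537325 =-0.00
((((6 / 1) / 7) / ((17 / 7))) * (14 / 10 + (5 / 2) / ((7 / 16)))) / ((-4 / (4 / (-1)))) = 1494 / 595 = 2.51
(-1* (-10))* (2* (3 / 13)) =60 / 13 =4.62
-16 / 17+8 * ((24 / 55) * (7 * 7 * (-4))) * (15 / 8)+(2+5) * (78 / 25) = -5899898 / 4675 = -1262.01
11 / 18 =0.61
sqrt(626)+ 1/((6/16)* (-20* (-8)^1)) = 25.04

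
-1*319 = -319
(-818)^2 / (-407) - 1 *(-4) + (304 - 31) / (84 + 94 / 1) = -118703177 / 72446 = -1638.51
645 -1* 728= -83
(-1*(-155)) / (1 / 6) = 930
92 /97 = 0.95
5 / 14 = 0.36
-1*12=-12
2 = 2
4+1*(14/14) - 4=1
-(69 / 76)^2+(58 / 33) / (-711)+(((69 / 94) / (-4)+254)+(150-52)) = 2235645862441 / 6369547536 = 350.99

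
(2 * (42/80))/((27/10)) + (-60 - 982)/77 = -18217/1386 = -13.14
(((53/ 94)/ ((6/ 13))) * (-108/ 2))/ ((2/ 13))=-428.79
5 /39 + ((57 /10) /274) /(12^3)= 2630647 /20517120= 0.13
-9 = -9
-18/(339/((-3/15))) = 6/565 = 0.01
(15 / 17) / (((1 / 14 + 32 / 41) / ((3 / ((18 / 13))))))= 2.24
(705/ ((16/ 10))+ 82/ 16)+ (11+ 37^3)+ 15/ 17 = 3475523/ 68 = 51110.63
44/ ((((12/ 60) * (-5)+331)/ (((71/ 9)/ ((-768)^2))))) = 0.00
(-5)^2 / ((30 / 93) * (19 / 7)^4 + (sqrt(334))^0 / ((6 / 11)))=11164650 / 8638001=1.29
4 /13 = 0.31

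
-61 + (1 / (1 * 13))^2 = -10308 / 169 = -60.99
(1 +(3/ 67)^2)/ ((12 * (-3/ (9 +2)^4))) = -32927609/ 80802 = -407.51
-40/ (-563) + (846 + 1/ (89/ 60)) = 42427862/ 50107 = 846.75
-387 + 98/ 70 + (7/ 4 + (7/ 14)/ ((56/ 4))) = -26867/ 70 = -383.81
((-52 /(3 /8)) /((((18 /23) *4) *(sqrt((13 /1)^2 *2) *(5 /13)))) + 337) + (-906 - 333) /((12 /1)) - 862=-2513 /4 - 598 *sqrt(2) /135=-634.51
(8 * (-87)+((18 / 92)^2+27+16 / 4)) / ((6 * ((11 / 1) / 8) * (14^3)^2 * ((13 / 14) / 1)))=-1407059 / 122054316384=-0.00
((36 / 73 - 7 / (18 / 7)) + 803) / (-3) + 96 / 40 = -5213761 / 19710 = -264.52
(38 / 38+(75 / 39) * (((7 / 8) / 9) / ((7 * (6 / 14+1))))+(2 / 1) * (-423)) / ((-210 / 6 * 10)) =2.41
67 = 67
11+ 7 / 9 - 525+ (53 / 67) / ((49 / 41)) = -15144620 / 29547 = -512.56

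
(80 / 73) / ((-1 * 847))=-80 / 61831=-0.00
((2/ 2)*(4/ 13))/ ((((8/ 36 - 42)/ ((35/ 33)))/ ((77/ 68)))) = -735/ 83096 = -0.01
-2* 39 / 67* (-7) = 8.15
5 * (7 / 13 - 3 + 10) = 490 / 13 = 37.69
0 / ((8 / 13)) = 0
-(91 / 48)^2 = -8281 / 2304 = -3.59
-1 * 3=-3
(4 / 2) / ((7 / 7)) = 2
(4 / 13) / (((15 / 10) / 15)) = 40 / 13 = 3.08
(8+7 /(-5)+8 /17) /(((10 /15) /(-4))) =-42.42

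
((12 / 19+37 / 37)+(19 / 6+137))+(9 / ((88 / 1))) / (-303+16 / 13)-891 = -749.20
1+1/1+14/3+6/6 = 23/3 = 7.67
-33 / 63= -11 / 21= -0.52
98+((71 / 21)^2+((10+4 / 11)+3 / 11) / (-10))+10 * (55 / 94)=114.22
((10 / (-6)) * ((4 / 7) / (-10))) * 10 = 0.95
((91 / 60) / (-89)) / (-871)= 7 / 357780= 0.00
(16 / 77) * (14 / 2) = 16 / 11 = 1.45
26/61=0.43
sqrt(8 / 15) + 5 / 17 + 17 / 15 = 2 * sqrt(30) / 15 + 364 / 255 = 2.16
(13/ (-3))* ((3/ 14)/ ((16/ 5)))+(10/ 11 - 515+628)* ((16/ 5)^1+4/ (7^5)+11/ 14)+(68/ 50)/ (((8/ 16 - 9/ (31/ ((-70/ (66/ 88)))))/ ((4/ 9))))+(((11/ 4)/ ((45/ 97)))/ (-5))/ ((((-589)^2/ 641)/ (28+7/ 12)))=30727204830102978217/ 67725027670497120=453.71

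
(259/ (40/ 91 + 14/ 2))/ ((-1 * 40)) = -23569/ 27080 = -0.87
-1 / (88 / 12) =-3 / 22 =-0.14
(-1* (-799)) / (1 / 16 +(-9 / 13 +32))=166192 / 6525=25.47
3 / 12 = 1 / 4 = 0.25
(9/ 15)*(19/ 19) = 3/ 5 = 0.60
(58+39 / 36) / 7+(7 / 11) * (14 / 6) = 9.93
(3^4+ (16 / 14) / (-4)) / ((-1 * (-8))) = 565 / 56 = 10.09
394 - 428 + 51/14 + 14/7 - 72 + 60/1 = -565/14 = -40.36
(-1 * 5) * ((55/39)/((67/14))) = -3850/2613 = -1.47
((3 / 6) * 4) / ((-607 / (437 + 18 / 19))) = -16642 / 11533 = -1.44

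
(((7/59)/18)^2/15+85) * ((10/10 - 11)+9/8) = -102098081579/135341280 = -754.38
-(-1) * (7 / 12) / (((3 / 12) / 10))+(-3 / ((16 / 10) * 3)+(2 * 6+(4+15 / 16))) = 1903 / 48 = 39.65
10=10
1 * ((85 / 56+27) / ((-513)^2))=1597 / 14737464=0.00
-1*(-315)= 315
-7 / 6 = -1.17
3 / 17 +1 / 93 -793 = -1253437 / 1581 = -792.81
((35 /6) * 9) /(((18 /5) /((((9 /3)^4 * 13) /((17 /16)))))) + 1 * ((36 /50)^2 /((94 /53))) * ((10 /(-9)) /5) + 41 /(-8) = 57718766137 /3995000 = 14447.75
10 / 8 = 5 / 4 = 1.25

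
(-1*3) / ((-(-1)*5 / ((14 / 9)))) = -14 / 15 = -0.93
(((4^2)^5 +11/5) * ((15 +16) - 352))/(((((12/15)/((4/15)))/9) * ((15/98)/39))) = -6432303738042/25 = -257292149521.68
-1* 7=-7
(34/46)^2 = 289/529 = 0.55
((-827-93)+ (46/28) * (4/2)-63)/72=-381/28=-13.61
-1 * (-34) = 34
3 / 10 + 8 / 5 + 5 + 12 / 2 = 129 / 10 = 12.90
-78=-78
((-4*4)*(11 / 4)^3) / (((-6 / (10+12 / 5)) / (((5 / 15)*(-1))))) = -41261 / 180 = -229.23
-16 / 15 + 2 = 14 / 15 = 0.93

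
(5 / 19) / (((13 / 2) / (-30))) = -300 / 247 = -1.21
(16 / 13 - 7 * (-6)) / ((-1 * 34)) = -281 / 221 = -1.27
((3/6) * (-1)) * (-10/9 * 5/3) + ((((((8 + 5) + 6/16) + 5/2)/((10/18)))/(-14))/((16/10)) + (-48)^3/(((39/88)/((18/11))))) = -128421309865/314496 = -408340.04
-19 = -19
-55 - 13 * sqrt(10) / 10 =-59.11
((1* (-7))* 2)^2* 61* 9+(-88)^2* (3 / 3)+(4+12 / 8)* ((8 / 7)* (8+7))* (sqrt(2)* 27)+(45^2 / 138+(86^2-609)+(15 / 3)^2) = 17820* sqrt(2) / 7+5620035 / 46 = 125774.86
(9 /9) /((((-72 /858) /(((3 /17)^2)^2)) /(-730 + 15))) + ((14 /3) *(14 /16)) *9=7519101 /167042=45.01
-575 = -575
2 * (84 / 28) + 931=937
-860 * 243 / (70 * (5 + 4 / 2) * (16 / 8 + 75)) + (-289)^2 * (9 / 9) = 315103835 / 3773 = 83515.46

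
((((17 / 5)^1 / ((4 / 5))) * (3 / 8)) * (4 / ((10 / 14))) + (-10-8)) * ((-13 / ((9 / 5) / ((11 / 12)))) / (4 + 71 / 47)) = 813241 / 74592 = 10.90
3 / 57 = 1 / 19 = 0.05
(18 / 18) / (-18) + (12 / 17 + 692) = 211951 / 306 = 692.65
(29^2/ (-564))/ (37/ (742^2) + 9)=-115756081/ 698670933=-0.17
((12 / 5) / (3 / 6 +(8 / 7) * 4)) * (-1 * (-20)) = 672 / 71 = 9.46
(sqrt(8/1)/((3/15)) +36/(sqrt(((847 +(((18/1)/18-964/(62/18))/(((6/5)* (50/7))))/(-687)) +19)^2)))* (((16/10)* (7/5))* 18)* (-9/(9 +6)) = -6048* sqrt(2)/25-27821719296/27666315875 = -343.13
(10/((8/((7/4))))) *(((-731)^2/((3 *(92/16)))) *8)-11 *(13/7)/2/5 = 2618359033/4830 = 542103.32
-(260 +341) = -601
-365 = -365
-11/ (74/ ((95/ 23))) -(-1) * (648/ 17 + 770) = 23364311/ 28934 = 807.50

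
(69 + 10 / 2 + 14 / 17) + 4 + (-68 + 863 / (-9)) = -13015 / 153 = -85.07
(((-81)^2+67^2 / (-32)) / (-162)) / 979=-205463 / 5075136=-0.04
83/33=2.52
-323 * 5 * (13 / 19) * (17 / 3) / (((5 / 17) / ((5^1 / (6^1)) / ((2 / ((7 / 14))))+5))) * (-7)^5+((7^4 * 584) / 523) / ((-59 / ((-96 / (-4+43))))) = 1863622130.95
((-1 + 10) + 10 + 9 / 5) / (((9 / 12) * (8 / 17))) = 884 / 15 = 58.93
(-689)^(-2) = 1/474721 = 0.00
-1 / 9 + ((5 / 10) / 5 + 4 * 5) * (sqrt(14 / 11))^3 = -1 / 9 + 1407 * sqrt(154) / 605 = 28.75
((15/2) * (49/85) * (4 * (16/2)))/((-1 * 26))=-1176/221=-5.32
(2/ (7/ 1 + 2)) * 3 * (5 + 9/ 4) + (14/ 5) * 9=901/ 30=30.03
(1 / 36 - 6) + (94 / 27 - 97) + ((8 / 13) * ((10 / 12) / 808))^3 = -16214715724135 / 162977133384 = -99.49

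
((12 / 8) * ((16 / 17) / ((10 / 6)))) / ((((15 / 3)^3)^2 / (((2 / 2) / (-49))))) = -72 / 65078125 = -0.00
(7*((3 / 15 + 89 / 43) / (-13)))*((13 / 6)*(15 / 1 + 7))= -37576 / 645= -58.26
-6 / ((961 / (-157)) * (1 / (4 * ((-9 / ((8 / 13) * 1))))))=-55107 / 961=-57.34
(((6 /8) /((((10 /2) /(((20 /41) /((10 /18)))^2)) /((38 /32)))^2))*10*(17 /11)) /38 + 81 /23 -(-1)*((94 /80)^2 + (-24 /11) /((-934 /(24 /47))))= 123369187080295993 /25106759890907200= 4.91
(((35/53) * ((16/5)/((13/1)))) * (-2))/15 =-224/10335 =-0.02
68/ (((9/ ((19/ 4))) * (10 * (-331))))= -323/ 29790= -0.01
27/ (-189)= -1/ 7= -0.14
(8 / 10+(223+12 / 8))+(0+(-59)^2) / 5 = 1843 / 2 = 921.50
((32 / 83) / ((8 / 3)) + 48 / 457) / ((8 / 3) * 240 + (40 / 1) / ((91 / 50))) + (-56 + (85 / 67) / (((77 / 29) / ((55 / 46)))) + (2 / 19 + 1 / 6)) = -6457575384756319 / 117077527979580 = -55.16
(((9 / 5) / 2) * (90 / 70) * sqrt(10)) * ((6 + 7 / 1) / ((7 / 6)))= 3159 * sqrt(10) / 245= 40.77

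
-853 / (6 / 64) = -27296 / 3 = -9098.67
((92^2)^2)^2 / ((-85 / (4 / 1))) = -20528754925502464 / 85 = -241514763829440.75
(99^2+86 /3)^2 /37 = 23502733 /9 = 2611414.78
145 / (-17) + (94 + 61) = 2490 / 17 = 146.47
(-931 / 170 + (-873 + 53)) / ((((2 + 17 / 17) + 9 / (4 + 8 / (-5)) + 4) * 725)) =-9678 / 91375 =-0.11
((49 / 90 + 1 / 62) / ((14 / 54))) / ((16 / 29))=34017 / 8680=3.92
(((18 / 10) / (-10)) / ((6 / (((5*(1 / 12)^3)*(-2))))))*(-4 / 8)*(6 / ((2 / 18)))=-3 / 640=-0.00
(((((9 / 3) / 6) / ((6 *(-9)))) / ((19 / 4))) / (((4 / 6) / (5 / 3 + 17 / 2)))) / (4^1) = -61 / 8208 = -0.01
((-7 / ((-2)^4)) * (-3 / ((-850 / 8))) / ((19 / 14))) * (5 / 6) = -49 / 6460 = -0.01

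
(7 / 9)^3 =0.47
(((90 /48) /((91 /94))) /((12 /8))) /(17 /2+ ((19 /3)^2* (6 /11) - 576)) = -7755 /3277001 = -0.00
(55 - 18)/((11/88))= 296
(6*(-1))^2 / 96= 3 / 8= 0.38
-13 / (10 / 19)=-247 / 10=-24.70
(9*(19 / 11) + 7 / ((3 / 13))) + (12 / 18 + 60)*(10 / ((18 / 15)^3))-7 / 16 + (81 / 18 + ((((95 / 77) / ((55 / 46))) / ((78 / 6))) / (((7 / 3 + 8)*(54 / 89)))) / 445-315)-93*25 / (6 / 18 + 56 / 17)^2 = -274560715621823 / 3028076971920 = -90.67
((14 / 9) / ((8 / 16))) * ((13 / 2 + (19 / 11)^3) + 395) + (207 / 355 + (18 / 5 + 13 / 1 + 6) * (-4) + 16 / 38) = 2111077249 / 1795519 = 1175.75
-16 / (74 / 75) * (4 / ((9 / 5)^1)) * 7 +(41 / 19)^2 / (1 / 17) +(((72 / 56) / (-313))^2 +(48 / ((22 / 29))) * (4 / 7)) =-289750631333150 / 2115960815661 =-136.94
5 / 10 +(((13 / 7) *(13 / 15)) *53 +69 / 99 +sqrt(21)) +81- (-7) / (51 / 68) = sqrt(21) +136163 / 770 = 181.42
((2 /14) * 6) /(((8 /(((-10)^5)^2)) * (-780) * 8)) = -15625000 /91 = -171703.30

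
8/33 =0.24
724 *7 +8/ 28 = 35478/ 7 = 5068.29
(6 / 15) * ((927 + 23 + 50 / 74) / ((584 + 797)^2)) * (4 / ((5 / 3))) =33768 / 70564957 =0.00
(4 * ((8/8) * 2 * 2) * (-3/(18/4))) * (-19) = 608/3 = 202.67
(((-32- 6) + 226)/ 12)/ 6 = 47/ 18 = 2.61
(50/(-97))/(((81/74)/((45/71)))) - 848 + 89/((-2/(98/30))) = -615903461/619830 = -993.67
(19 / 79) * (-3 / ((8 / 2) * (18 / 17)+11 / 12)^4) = -98717812992 / 96391326166879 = -0.00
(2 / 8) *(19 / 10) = 19 / 40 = 0.48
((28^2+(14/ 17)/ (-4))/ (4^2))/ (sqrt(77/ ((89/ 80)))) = 3807 * sqrt(34265)/ 119680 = 5.89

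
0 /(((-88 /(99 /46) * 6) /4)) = 0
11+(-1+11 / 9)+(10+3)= 218 / 9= 24.22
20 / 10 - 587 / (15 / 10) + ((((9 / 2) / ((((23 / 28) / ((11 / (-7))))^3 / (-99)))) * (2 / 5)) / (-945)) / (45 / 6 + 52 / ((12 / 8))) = -57204100336 / 146916525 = -389.36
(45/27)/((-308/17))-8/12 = -701/924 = -0.76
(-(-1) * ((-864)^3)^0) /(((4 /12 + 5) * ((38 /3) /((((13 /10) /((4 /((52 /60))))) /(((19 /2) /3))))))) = 1521 /1155200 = 0.00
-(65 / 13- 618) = 613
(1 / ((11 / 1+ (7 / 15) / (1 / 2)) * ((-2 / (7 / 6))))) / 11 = -35 / 7876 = -0.00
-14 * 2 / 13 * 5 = -140 / 13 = -10.77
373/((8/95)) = 35435/8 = 4429.38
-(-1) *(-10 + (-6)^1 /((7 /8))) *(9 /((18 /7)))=-59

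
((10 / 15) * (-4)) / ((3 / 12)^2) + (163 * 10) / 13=3226 / 39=82.72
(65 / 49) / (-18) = -65 / 882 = -0.07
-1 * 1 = -1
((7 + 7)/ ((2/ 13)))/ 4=91/ 4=22.75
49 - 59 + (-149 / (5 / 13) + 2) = -1977 / 5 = -395.40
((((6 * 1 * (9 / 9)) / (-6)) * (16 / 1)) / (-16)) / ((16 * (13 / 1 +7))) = 0.00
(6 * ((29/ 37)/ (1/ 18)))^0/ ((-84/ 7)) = -1/ 12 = -0.08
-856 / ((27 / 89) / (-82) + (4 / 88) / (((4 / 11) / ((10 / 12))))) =-8520.21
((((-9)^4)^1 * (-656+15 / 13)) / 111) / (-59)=18617931 / 28379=656.05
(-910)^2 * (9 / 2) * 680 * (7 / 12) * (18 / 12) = 2217237750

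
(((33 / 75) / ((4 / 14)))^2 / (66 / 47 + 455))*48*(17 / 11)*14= 72351048 / 13406875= 5.40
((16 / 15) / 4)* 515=412 / 3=137.33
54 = 54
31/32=0.97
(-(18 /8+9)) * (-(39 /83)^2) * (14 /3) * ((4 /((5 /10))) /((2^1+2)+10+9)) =638820 /158447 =4.03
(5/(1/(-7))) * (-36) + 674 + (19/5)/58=560879/290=1934.07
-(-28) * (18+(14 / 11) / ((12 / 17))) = 554.48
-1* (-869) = 869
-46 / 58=-0.79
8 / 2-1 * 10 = -6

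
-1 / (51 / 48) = -16 / 17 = -0.94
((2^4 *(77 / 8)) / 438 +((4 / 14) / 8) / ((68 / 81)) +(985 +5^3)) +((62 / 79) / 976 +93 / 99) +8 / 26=1111.64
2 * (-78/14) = -78/7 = -11.14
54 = 54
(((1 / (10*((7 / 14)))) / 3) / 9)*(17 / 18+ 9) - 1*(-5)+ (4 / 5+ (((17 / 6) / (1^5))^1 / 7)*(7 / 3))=6.82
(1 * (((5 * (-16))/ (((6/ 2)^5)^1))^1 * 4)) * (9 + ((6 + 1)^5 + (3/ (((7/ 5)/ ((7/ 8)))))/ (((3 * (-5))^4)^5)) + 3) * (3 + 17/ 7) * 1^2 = -906771085585905761718750000304/ 7541682263820648193359375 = -120234.59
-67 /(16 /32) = -134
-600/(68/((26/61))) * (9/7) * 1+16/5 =-59356/36295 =-1.64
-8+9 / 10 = -71 / 10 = -7.10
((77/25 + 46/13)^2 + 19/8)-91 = -37873717/845000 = -44.82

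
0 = 0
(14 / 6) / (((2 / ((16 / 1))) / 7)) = 392 / 3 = 130.67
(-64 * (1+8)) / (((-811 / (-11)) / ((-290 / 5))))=367488 / 811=453.13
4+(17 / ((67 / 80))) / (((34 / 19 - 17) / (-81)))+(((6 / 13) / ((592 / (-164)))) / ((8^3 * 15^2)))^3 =6436179641740308774833498981 / 57417279770216890368000000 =112.09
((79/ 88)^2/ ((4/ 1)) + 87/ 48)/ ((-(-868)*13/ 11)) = 62385/ 31775744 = 0.00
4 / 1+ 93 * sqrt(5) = 4+ 93 * sqrt(5) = 211.95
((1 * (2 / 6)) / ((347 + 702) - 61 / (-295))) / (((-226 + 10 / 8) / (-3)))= 295 / 69563721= 0.00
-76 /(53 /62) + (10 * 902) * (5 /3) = 2376164 /159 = 14944.43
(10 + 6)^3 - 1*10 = 4086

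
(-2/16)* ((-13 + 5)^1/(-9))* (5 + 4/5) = -29/45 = -0.64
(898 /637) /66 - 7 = -6.98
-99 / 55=-9 / 5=-1.80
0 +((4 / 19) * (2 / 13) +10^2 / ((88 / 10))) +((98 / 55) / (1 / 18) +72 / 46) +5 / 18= 254841877 / 5624190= 45.31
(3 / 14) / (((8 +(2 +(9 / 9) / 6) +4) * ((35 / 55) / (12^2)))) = 14256 / 4165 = 3.42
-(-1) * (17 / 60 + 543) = 32597 / 60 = 543.28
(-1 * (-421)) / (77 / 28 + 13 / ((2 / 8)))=1684 / 219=7.69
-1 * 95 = -95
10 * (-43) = -430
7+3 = 10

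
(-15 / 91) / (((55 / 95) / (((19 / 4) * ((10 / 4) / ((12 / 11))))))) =-9025 / 2912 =-3.10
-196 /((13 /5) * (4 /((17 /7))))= -595 /13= -45.77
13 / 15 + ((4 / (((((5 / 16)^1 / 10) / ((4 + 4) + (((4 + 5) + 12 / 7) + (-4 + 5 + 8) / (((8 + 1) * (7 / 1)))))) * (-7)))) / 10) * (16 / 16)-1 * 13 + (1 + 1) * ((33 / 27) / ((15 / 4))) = -304046 / 6615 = -45.96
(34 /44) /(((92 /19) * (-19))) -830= -1679937 /2024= -830.01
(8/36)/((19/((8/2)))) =8/171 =0.05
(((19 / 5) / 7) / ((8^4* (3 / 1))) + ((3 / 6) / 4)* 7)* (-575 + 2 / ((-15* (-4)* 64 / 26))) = -207734235593 / 412876800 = -503.14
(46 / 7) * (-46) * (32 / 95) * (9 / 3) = -305.47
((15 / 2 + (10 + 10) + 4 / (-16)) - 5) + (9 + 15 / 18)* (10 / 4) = 281 / 6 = 46.83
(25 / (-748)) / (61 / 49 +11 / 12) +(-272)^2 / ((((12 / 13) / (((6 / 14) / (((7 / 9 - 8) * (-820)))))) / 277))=1606.62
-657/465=-219/155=-1.41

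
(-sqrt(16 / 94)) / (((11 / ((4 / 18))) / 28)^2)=-6272 * sqrt(94) / 460647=-0.13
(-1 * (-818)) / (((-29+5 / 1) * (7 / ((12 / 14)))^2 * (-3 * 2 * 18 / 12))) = 409 / 7203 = 0.06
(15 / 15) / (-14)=-1 / 14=-0.07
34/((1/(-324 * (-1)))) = 11016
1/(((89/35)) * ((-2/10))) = -175/89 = -1.97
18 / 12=3 / 2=1.50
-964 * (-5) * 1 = 4820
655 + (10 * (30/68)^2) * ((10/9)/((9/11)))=1710530/2601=657.64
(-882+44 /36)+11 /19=-150514 /171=-880.20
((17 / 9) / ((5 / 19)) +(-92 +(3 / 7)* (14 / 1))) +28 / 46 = -80951 / 1035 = -78.21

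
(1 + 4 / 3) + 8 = 31 / 3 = 10.33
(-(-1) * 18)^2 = 324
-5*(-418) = 2090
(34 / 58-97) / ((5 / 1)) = -2796 / 145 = -19.28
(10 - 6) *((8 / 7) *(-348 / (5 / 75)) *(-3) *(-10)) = -5011200 / 7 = -715885.71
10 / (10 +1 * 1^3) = 10 / 11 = 0.91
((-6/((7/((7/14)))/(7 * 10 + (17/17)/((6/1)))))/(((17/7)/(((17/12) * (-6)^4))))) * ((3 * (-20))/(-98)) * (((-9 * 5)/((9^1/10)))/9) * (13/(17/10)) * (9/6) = 738855000/833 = 886980.79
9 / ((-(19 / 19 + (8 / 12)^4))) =-729 / 97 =-7.52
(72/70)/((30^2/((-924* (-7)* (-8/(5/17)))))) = -125664/625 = -201.06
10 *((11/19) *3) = 330/19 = 17.37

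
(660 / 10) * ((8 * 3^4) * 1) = 42768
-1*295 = -295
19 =19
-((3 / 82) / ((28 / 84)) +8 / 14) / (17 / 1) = -23 / 574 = -0.04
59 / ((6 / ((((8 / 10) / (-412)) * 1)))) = -59 / 3090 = -0.02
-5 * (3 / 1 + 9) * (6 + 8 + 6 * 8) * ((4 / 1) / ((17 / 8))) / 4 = -29760 / 17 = -1750.59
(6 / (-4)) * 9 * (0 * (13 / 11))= 0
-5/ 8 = -0.62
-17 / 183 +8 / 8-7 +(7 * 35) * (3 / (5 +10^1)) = 7852 / 183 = 42.91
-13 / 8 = -1.62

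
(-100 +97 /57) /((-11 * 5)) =5603 /3135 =1.79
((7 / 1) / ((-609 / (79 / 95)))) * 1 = -79 / 8265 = -0.01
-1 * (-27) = 27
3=3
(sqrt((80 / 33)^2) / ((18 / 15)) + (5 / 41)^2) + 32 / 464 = 10154413 / 4826151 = 2.10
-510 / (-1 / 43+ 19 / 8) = -175440 / 809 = -216.86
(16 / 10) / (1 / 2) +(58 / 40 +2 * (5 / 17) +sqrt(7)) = sqrt(7) +1781 / 340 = 7.88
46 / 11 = 4.18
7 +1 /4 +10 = 69 /4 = 17.25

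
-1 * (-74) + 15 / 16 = 1199 / 16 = 74.94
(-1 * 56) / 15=-56 / 15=-3.73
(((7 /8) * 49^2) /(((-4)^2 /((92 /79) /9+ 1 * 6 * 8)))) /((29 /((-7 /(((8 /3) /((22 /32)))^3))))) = -26.14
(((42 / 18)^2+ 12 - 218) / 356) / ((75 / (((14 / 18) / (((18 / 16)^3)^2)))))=-165609472 / 57467372535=-0.00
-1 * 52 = -52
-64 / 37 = -1.73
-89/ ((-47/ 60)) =5340/ 47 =113.62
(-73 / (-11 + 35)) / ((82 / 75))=-1825 / 656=-2.78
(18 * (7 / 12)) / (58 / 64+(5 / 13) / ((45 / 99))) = 1456 / 243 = 5.99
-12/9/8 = -1/6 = -0.17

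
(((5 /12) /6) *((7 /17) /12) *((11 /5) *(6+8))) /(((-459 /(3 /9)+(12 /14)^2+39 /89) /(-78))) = 30557527 /7343977968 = 0.00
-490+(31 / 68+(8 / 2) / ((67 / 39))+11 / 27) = -59883269 / 123012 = -486.81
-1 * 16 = -16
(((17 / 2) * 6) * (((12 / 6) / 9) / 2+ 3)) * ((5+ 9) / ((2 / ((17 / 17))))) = 3332 / 3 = 1110.67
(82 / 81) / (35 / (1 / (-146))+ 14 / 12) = -164 / 827631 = -0.00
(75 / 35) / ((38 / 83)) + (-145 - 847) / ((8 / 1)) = -31739 / 266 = -119.32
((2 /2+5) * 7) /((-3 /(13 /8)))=-91 /4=-22.75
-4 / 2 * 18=-36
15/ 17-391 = -6632/ 17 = -390.12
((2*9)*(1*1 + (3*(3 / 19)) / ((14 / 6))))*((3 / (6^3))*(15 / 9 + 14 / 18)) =880 / 1197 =0.74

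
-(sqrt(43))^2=-43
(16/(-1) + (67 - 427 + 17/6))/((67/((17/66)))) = -38063/26532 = -1.43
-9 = -9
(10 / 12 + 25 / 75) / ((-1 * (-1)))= 7 / 6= 1.17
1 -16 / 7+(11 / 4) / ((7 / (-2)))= -29 / 14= -2.07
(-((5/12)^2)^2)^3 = -244140625/8916100448256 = -0.00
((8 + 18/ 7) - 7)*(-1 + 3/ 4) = -25/ 28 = -0.89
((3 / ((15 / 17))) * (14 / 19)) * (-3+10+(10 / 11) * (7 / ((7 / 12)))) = 46886 / 1045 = 44.87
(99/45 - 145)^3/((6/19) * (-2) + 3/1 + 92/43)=-297383379048/460375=-645959.01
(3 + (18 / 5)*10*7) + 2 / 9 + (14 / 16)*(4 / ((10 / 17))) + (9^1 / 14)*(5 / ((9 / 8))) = 332677 / 1260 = 264.03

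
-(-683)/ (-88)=-683/ 88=-7.76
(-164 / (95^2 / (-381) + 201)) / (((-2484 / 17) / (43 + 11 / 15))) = 14517116 / 52440345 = 0.28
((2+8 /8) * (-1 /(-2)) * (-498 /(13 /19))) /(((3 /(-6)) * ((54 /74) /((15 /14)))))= 291745 /91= 3205.99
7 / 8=0.88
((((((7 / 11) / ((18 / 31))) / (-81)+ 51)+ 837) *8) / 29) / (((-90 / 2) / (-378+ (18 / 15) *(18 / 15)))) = 59586548968 / 29068875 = 2049.84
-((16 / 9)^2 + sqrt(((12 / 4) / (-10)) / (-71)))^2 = -46550243 / 4658310 -256 * sqrt(2130) / 28755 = -10.40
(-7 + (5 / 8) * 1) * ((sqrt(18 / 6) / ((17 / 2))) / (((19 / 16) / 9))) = -108 * sqrt(3) / 19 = -9.85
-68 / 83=-0.82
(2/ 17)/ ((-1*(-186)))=1/ 1581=0.00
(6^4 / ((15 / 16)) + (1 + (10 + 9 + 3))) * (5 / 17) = 7027 / 17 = 413.35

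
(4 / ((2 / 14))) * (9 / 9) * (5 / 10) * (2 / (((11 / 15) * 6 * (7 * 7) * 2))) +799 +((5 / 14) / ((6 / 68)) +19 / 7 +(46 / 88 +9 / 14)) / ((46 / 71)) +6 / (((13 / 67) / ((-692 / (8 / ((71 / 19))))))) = -96419970875 / 10498488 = -9184.18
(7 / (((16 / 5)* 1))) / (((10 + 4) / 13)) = 65 / 32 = 2.03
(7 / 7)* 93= 93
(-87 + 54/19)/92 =-1599/1748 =-0.91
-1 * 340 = -340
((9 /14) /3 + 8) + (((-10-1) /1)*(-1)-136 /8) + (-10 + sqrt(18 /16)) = -6.73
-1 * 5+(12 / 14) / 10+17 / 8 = -781 / 280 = -2.79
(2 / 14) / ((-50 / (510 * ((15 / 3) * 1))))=-51 / 7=-7.29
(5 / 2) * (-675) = -3375 / 2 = -1687.50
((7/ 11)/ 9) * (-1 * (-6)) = 14/ 33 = 0.42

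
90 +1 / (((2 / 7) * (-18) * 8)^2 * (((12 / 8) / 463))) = 11220127 / 124416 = 90.18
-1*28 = -28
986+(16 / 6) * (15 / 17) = 16802 / 17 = 988.35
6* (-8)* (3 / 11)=-144 / 11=-13.09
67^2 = 4489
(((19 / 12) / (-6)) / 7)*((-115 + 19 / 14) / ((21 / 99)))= 332519 / 16464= 20.20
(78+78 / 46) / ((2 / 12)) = 10998 / 23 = 478.17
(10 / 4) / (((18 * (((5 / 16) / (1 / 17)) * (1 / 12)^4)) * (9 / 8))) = 8192 / 17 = 481.88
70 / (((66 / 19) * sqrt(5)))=133 * sqrt(5) / 33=9.01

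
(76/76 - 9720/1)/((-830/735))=1428693/166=8606.58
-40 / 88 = -5 / 11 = -0.45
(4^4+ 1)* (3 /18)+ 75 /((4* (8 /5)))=54.55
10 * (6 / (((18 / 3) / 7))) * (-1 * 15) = -1050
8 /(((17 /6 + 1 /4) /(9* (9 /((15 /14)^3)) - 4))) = 160.49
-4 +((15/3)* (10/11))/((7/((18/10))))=-218/77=-2.83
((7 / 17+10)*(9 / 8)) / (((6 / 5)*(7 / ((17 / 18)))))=295 / 224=1.32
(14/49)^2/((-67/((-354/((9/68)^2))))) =2182528/88641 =24.62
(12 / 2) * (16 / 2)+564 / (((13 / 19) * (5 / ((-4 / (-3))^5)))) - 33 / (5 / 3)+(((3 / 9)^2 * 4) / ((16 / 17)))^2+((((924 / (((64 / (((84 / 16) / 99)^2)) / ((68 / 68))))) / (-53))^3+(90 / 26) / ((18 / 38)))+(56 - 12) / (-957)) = 370756326072624249419423 / 507600374259536363520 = 730.41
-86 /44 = -43 /22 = -1.95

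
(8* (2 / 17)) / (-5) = -16 / 85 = -0.19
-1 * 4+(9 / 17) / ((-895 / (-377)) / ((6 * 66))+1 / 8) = 0.04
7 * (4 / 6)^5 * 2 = 448 / 243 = 1.84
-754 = -754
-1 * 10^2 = -100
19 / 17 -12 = -185 / 17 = -10.88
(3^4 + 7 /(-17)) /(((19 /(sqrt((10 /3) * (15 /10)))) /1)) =1370 * sqrt(5) /323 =9.48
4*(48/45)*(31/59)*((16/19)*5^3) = 793600/3363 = 235.98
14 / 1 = 14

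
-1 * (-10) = 10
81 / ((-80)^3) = -81 / 512000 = -0.00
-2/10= -1/5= -0.20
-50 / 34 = -25 / 17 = -1.47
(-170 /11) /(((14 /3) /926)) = -236130 /77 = -3066.62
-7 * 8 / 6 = -28 / 3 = -9.33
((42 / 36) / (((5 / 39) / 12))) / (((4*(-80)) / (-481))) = 131313 / 800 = 164.14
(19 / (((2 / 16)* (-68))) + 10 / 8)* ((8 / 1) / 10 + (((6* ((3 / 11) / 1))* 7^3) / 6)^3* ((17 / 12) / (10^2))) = -413693361997 / 36203200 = -11426.98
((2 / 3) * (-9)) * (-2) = 12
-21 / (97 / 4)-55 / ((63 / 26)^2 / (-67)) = 241299424 / 384993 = 626.76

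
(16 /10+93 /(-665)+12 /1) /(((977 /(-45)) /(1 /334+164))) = -232251597 /2284226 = -101.68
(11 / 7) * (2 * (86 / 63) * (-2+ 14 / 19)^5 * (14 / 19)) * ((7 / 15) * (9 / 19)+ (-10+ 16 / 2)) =565785133056 / 31285510865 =18.08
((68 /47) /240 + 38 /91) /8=108707 /2052960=0.05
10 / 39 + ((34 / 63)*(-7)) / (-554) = 8531 / 32409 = 0.26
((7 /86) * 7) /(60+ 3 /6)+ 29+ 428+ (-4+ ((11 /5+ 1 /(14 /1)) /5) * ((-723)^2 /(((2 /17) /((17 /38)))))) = 125038341624437 /138399800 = 903457.53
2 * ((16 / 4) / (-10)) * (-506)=2024 / 5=404.80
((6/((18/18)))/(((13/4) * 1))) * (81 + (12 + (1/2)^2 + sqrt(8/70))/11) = 48 * sqrt(35)/5005 + 21678/143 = 151.65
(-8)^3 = -512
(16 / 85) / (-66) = -8 / 2805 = -0.00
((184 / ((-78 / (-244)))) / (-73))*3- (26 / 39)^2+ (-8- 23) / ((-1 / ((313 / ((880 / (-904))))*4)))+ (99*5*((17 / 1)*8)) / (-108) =-19033505488 / 469755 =-40517.94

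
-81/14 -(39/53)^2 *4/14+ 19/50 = -2733364/491575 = -5.56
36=36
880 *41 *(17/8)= 76670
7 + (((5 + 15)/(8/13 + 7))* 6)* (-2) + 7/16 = -12713/528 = -24.08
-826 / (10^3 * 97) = -413 / 48500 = -0.01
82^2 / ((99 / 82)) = 551368 / 99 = 5569.37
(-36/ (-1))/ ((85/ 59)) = 2124/ 85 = 24.99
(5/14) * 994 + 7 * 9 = 418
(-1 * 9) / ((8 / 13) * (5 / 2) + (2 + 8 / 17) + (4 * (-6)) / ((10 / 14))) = 9945 / 32698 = 0.30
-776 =-776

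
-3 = -3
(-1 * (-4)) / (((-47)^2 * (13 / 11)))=44 / 28717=0.00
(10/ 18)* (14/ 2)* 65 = 2275/ 9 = 252.78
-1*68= -68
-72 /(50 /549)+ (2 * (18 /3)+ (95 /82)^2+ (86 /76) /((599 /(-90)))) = -1487256462991 /1913146100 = -777.39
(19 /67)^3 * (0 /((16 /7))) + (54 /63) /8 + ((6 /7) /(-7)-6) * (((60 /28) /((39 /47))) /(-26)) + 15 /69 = 4973729 /5332964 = 0.93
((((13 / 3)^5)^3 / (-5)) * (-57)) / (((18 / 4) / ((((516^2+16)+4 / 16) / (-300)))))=-1035833100485213295365087 / 129140163000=-8020998862183.67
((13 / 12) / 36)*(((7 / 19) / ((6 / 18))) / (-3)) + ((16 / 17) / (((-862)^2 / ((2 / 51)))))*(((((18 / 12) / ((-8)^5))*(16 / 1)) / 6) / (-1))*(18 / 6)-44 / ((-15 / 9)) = 3721013234686021 / 141006687114240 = 26.39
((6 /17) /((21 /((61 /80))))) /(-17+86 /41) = -2501 /2908360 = -0.00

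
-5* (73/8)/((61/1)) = -365/488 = -0.75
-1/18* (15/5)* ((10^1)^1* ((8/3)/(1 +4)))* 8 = -64/9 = -7.11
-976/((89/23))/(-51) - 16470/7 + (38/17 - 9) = -74815129/31773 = -2354.68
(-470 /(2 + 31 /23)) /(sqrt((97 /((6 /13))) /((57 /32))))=-16215 * sqrt(23959) /194194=-12.92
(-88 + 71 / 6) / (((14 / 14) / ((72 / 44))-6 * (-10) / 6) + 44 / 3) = -1371 / 455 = -3.01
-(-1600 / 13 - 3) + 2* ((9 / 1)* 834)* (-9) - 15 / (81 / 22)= -134986.00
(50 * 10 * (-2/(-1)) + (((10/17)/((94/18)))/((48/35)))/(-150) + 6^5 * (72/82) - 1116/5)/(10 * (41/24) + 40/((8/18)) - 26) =59787848943/637490140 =93.79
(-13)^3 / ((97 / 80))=-175760 / 97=-1811.96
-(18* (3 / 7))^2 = -2916 / 49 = -59.51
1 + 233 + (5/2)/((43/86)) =239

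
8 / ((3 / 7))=56 / 3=18.67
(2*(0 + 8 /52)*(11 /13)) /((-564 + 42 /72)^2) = 6336 /7725179449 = 0.00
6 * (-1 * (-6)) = 36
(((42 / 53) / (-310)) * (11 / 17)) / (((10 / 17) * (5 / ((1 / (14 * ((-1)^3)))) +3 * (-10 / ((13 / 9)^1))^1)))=0.00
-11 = -11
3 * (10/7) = 30/7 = 4.29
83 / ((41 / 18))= 1494 / 41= 36.44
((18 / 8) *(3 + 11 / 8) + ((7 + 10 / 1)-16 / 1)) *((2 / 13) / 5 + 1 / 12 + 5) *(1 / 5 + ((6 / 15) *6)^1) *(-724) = -250537123 / 2400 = -104390.47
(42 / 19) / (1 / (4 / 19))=168 / 361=0.47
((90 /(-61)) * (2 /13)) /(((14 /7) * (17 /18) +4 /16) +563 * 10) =-6480 /160786301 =-0.00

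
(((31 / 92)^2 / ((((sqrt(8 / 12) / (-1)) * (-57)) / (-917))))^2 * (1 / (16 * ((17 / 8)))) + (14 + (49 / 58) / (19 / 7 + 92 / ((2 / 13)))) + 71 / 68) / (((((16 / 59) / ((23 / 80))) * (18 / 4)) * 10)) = 576687091344960610859 / 1611192101376393216000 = 0.36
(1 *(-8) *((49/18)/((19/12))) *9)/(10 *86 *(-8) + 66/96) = 37632/2091311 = 0.02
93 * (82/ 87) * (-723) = -1837866/ 29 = -63374.69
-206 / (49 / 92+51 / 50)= -473800 / 3571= -132.68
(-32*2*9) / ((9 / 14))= -896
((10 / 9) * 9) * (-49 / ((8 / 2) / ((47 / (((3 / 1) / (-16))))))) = 92120 / 3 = 30706.67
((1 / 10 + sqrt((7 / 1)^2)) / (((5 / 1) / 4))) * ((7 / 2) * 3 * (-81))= -120771 / 25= -4830.84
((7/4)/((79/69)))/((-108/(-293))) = 47173/11376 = 4.15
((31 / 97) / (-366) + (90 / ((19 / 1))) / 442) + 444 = 444.01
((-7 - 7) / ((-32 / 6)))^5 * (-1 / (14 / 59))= -34423137 / 65536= -525.26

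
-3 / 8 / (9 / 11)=-11 / 24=-0.46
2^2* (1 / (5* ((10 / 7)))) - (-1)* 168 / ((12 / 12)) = 4214 / 25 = 168.56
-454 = -454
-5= -5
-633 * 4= -2532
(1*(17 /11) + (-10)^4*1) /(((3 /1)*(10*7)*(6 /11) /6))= 110017 /210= 523.89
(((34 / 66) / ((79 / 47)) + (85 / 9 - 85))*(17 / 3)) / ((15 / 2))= -20009782 / 351945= -56.85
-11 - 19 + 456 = 426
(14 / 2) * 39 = 273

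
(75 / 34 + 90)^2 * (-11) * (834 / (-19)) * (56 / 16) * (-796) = -3305227412025 / 289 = -11436773051.99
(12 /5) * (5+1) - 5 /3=191 /15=12.73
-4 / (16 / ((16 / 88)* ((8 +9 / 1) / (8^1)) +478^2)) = -10053313 / 176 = -57121.10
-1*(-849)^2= -720801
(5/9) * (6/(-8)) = -5/12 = -0.42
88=88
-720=-720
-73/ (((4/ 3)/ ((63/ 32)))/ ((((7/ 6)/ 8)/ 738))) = -3577/ 167936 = -0.02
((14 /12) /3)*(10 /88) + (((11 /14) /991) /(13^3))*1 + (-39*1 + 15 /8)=-111896403349 /3017636622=-37.08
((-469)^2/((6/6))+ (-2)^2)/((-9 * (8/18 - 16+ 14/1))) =219965/14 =15711.79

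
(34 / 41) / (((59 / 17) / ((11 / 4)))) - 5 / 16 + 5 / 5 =52041 / 38704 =1.34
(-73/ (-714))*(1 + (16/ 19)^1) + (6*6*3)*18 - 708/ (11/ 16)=19492543/ 21318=914.37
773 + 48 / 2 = 797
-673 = -673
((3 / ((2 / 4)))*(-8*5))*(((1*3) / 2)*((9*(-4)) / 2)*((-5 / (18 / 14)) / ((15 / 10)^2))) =-11200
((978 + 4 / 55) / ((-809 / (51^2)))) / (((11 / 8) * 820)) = -279836388 / 100336225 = -2.79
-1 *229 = -229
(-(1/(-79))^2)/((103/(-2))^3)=8/6819709207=0.00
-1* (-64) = 64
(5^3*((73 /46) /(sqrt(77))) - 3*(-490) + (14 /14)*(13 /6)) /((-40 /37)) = -326821 /240 - 67525*sqrt(77) /28336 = -1382.67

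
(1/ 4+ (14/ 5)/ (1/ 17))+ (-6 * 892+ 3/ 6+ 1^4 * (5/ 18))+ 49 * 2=-5205.37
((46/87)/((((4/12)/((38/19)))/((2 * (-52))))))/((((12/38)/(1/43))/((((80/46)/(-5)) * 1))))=31616/3741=8.45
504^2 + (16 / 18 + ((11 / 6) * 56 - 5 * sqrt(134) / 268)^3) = 4834312087 / 3618 - 254235895 * sqrt(134) / 430944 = 1329354.37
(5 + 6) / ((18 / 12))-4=10 / 3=3.33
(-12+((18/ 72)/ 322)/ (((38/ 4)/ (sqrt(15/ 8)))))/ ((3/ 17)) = -68+17* sqrt(30)/ 146832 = -68.00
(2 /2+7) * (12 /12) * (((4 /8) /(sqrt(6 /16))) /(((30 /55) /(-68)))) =-2992 * sqrt(6) /9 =-814.32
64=64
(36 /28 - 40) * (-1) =271 /7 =38.71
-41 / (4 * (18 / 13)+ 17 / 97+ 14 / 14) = -51701 / 8466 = -6.11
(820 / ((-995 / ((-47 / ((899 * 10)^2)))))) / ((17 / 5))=1927 / 13670719915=0.00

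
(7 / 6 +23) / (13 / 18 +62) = 435 / 1129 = 0.39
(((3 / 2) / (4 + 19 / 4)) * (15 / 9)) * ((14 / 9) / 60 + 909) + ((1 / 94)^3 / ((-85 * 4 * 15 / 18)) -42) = 29051328261593 / 133433319600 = 217.72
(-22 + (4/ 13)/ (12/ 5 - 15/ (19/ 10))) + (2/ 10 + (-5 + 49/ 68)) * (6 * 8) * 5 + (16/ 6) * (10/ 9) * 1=-172723192/ 173043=-998.15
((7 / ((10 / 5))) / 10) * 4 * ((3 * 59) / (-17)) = -1239 / 85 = -14.58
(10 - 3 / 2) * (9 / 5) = 153 / 10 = 15.30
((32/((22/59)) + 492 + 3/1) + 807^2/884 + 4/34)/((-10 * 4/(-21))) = 269067939/388960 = 691.76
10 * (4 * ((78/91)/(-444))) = -20/259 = -0.08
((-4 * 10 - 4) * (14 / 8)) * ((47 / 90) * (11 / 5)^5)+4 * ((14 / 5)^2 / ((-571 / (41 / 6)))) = -332863947899 / 160593750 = -2072.71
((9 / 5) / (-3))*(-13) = 39 / 5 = 7.80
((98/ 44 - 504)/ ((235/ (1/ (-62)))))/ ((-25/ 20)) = -11039/ 400675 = -0.03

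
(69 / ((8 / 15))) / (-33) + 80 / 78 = -9935 / 3432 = -2.89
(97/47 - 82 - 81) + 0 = -7564/47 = -160.94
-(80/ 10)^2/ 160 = -0.40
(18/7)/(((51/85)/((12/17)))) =360/119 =3.03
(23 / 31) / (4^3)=0.01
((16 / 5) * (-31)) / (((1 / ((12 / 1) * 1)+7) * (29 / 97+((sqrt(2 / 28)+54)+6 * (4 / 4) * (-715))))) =56002368 * sqrt(14) / 1004410004376725+3320930030208 / 1004410004376725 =0.00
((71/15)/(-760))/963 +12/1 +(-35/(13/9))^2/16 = 180691542077/3710631600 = 48.70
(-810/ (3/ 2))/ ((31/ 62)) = -1080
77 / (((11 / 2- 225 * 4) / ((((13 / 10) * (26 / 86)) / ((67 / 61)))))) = -793793 / 25770545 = -0.03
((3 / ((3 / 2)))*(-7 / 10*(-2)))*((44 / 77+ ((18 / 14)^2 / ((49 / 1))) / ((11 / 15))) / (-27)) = -32614 / 509355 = -0.06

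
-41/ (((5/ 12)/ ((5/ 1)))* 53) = -492/ 53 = -9.28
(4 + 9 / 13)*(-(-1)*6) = 366 / 13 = 28.15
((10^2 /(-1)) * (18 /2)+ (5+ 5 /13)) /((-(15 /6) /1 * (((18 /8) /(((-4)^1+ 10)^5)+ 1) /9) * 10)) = 72347904 /224705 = 321.97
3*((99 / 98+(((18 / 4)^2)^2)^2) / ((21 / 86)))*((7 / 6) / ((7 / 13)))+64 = 393038892565 / 87808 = 4476117.13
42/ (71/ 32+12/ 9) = 4032/ 341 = 11.82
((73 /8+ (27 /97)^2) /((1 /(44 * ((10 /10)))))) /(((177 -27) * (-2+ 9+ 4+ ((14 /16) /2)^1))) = 0.24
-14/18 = -7/9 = -0.78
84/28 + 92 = 95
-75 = -75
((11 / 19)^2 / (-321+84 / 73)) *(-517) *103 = 470366083 / 8428989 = 55.80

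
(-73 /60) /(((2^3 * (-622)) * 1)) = 73 /298560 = 0.00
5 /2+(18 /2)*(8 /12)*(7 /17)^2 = 2033 /578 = 3.52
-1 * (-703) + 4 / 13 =9143 / 13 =703.31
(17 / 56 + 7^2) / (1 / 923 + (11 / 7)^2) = 17838821 / 893856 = 19.96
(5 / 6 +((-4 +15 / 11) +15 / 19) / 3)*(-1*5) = -455 / 418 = -1.09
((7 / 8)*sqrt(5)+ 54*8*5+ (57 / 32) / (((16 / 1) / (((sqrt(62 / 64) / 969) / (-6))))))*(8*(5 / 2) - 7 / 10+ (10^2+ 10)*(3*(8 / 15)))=422230.11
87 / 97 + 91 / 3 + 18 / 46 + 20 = 345503 / 6693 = 51.62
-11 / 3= -3.67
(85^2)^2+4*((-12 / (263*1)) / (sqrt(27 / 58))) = 52200625 -16*sqrt(174) / 789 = 52200624.73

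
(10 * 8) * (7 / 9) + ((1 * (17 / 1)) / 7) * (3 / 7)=27899 / 441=63.26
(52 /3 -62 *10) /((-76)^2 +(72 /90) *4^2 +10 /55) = -49720 /477591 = -0.10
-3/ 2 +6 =9/ 2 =4.50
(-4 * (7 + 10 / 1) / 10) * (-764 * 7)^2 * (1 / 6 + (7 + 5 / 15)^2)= -472118423728 / 45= -10491520527.29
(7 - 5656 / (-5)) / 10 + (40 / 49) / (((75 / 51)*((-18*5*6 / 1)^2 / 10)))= 40657649 / 357210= 113.82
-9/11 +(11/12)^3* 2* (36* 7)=102271/264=387.39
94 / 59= 1.59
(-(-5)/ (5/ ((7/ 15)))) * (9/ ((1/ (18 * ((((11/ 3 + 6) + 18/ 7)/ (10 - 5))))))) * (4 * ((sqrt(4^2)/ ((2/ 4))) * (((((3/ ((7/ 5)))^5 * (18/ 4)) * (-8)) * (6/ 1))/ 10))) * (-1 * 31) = 3010837651200/ 16807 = 179141884.41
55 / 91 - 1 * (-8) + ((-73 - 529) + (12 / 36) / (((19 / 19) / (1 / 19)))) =-3077852 / 5187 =-593.38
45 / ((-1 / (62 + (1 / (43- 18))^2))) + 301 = -311134 / 125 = -2489.07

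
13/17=0.76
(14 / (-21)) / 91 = -2 / 273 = -0.01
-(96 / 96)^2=-1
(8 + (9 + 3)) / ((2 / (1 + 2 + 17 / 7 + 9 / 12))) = 865 / 14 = 61.79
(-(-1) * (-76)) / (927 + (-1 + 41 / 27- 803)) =-1026 / 1681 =-0.61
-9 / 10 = -0.90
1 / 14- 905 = -904.93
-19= -19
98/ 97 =1.01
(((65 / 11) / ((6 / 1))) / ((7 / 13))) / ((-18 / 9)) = -845 / 924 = -0.91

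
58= 58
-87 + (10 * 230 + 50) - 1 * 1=2262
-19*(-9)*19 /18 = 361 /2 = 180.50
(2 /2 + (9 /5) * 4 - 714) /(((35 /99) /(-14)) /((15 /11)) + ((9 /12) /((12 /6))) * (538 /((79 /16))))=-15054714 /871165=-17.28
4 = 4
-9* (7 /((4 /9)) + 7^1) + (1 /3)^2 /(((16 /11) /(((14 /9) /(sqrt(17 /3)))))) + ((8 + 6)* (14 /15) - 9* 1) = -12041 /60 + 77* sqrt(51) /11016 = -200.63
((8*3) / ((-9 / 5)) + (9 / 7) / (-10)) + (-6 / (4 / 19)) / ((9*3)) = -4573 / 315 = -14.52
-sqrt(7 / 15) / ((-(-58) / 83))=-83* sqrt(105) / 870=-0.98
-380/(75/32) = -2432/15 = -162.13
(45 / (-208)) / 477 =-5 / 11024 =-0.00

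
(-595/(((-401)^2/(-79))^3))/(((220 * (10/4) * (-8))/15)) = -176014923/731777249702822576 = -0.00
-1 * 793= -793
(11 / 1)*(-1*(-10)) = 110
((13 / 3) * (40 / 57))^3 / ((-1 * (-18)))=70304000 / 45001899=1.56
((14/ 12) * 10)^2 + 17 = 1378/ 9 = 153.11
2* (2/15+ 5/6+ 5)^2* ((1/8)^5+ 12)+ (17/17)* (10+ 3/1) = 12790758697/14745600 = 867.43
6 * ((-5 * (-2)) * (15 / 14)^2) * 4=13500 / 49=275.51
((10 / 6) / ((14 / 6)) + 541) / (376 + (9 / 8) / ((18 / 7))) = 60672 / 42161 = 1.44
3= 3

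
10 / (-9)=-10 / 9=-1.11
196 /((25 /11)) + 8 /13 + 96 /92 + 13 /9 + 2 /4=12088417 /134550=89.84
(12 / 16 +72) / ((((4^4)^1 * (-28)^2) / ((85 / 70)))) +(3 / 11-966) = -119396346735 / 123633664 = -965.73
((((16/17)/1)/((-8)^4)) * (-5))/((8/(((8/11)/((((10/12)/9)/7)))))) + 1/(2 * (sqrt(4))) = 5795/23936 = 0.24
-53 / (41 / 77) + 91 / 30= -118699 / 1230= -96.50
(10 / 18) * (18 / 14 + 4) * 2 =370 / 63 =5.87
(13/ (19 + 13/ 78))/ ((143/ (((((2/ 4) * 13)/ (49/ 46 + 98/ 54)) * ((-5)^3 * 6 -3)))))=-1585818/ 196735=-8.06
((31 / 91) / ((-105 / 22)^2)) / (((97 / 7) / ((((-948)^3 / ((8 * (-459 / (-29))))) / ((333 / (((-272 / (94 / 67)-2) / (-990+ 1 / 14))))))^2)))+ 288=67660970945087145762768927904 / 3857832965563740152358525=17538.60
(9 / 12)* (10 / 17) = 15 / 34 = 0.44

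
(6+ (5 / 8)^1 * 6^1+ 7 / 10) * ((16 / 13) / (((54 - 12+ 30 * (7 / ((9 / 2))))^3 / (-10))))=-297 / 1609699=-0.00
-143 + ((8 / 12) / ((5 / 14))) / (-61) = -130873 / 915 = -143.03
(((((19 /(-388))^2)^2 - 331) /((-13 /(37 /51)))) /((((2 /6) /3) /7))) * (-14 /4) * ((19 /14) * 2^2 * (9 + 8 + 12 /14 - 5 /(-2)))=-450118.80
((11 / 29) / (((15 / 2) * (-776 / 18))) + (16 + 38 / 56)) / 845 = 6567893 / 332777900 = 0.02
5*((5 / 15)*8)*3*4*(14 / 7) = 320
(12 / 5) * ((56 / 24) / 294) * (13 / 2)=13 / 105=0.12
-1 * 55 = -55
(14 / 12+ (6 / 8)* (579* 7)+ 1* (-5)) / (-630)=-36431 / 7560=-4.82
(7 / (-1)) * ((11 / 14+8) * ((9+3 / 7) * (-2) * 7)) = 8118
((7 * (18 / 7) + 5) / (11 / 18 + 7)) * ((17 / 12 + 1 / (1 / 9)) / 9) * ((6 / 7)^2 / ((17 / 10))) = 172500 / 114121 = 1.51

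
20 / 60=1 / 3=0.33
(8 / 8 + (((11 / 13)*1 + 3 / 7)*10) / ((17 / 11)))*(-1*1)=-14307 / 1547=-9.25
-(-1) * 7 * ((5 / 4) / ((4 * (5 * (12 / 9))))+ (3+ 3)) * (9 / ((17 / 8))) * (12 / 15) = 24381 / 170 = 143.42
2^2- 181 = -177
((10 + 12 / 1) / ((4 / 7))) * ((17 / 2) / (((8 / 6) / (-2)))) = -3927 / 8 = -490.88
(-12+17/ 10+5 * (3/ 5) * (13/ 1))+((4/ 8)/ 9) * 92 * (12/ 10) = 209/ 6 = 34.83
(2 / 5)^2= 4 / 25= 0.16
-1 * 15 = -15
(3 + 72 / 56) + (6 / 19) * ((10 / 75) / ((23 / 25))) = 13250 / 3059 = 4.33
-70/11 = -6.36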